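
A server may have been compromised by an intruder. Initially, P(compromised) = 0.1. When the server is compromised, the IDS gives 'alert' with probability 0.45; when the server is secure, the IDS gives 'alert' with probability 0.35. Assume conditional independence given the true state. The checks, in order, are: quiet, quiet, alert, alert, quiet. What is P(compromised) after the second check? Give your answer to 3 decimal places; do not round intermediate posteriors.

After 'quiet': P(compromised) = 0.55·0.1000 / (0.55·0.1000 + 0.65·0.9000) ≈ 0.0859
After 'quiet': P(compromised) = 0.55·0.0859 / (0.55·0.0859 + 0.65·0.9141) ≈ 0.0737

0.074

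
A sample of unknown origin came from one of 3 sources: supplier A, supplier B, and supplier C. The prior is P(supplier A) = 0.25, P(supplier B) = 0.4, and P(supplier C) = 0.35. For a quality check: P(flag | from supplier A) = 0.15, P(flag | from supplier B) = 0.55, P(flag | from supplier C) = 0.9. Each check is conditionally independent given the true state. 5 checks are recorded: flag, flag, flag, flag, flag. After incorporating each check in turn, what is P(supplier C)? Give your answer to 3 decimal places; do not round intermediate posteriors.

0.911

Each posterior becomes the prior for the next update.
After 'flag': normaliser = 0.15·0.2500 + 0.55·0.4000 + 0.9·0.3500; P(supplier A) ≈ 0.0655, P(supplier B) ≈ 0.3843, P(supplier C) ≈ 0.5502
After 'flag': normaliser = 0.15·0.0655 + 0.55·0.3843 + 0.9·0.5502; P(supplier A) ≈ 0.0137, P(supplier B) ≈ 0.2950, P(supplier C) ≈ 0.6913
After 'flag': normaliser = 0.15·0.0137 + 0.55·0.2950 + 0.9·0.6913; P(supplier A) ≈ 0.0026, P(supplier B) ≈ 0.2063, P(supplier C) ≈ 0.7911
After 'flag': normaliser = 0.15·0.0026 + 0.55·0.2063 + 0.9·0.7911; P(supplier A) ≈ 0.0005, P(supplier B) ≈ 0.1374, P(supplier C) ≈ 0.8621
After 'flag': normaliser = 0.15·0.0005 + 0.55·0.1374 + 0.9·0.8621; P(supplier A) ≈ 0.0001, P(supplier B) ≈ 0.0888, P(supplier C) ≈ 0.9112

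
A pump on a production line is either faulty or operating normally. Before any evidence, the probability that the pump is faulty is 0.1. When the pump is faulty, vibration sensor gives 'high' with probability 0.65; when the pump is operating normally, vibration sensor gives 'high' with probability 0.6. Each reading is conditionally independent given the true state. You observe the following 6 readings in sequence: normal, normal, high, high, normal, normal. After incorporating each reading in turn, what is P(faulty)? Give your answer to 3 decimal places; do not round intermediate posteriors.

After 'normal': P(faulty) = 0.35·0.1000 / (0.35·0.1000 + 0.4·0.9000) ≈ 0.0886
After 'normal': P(faulty) = 0.35·0.0886 / (0.35·0.0886 + 0.4·0.9114) ≈ 0.0784
After 'high': P(faulty) = 0.65·0.0784 / (0.65·0.0784 + 0.6·0.9216) ≈ 0.0844
After 'high': P(faulty) = 0.65·0.0844 / (0.65·0.0844 + 0.6·0.9156) ≈ 0.0908
After 'normal': P(faulty) = 0.35·0.0908 / (0.35·0.0908 + 0.4·0.9092) ≈ 0.0803
After 'normal': P(faulty) = 0.35·0.0803 / (0.35·0.0803 + 0.4·0.9197) ≈ 0.0710

0.071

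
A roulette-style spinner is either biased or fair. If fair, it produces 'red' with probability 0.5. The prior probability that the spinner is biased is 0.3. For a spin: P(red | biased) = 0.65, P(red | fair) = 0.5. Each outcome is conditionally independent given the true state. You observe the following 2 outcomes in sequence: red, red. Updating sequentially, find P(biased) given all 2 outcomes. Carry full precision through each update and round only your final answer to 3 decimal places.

0.420

Each posterior becomes the prior for the next update.
After 'red': P(biased) = 0.65·0.3000 / (0.65·0.3000 + 0.5·0.7000) ≈ 0.3578
After 'red': P(biased) = 0.65·0.3578 / (0.65·0.3578 + 0.5·0.6422) ≈ 0.4200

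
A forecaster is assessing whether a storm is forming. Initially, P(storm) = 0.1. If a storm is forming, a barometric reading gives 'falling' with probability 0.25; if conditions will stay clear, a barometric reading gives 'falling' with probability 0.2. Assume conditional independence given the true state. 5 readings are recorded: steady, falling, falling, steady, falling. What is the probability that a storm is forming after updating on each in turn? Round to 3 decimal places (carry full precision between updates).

0.160

Apply Bayes' rule sequentially, carrying P(storm) forward.
After 'steady': P(storm) = 0.75·0.1000 / (0.75·0.1000 + 0.8·0.9000) ≈ 0.0943
After 'falling': P(storm) = 0.25·0.0943 / (0.25·0.0943 + 0.2·0.9057) ≈ 0.1152
After 'falling': P(storm) = 0.25·0.1152 / (0.25·0.1152 + 0.2·0.8848) ≈ 0.1400
After 'steady': P(storm) = 0.75·0.1400 / (0.75·0.1400 + 0.8·0.8600) ≈ 0.1324
After 'falling': P(storm) = 0.25·0.1324 / (0.25·0.1324 + 0.2·0.8676) ≈ 0.1602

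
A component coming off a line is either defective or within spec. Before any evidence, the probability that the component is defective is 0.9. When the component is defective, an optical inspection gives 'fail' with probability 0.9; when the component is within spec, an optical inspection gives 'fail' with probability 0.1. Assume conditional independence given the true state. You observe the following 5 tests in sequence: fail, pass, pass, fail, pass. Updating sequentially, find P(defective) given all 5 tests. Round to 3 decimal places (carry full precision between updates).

After 'fail': P(defective) = 0.9·0.9000 / (0.9·0.9000 + 0.1·0.1000) ≈ 0.9878
After 'pass': P(defective) = 0.1·0.9878 / (0.1·0.9878 + 0.9·0.0122) ≈ 0.9000
After 'pass': P(defective) = 0.1·0.9000 / (0.1·0.9000 + 0.9·0.1000) ≈ 0.5000
After 'fail': P(defective) = 0.9·0.5000 / (0.9·0.5000 + 0.1·0.5000) ≈ 0.9000
After 'pass': P(defective) = 0.1·0.9000 / (0.1·0.9000 + 0.9·0.1000) ≈ 0.5000

0.500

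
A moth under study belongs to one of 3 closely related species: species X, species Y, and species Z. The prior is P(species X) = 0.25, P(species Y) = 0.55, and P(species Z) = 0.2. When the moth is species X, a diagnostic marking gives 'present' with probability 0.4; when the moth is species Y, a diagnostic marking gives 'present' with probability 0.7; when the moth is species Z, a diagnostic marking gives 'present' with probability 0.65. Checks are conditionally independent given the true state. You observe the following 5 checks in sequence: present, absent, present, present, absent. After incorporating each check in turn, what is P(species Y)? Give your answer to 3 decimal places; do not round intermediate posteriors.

0.576

Each posterior becomes the prior for the next update.
After 'present': normaliser = 0.4·0.2500 + 0.7·0.5500 + 0.65·0.2000; P(species X) ≈ 0.1626, P(species Y) ≈ 0.6260, P(species Z) ≈ 0.2114
After 'absent': normaliser = 0.6·0.1626 + 0.3·0.6260 + 0.35·0.2114; P(species X) ≈ 0.2715, P(species Y) ≈ 0.5226, P(species Z) ≈ 0.2059
After 'present': normaliser = 0.4·0.2715 + 0.7·0.5226 + 0.65·0.2059; P(species X) ≈ 0.1785, P(species Y) ≈ 0.6015, P(species Z) ≈ 0.2200
After 'present': normaliser = 0.4·0.1785 + 0.7·0.6015 + 0.65·0.2200; P(species X) ≈ 0.1124, P(species Y) ≈ 0.6626, P(species Z) ≈ 0.2251
After 'absent': normaliser = 0.6·0.1124 + 0.3·0.6626 + 0.35·0.2251; P(species X) ≈ 0.1955, P(species Y) ≈ 0.5762, P(species Z) ≈ 0.2283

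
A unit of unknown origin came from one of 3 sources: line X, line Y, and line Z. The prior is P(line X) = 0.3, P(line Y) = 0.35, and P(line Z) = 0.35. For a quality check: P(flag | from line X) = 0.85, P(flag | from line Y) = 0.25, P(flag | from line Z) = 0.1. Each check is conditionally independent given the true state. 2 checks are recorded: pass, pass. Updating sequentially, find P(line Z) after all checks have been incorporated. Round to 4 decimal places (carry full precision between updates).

After 'pass': normaliser = 0.15·0.3000 + 0.75·0.3500 + 0.9·0.3500; P(line X) ≈ 0.0723, P(line Y) ≈ 0.4217, P(line Z) ≈ 0.5060
After 'pass': normaliser = 0.15·0.0723 + 0.75·0.4217 + 0.9·0.5060; P(line X) ≈ 0.0139, P(line Y) ≈ 0.4042, P(line Z) ≈ 0.5820

0.5820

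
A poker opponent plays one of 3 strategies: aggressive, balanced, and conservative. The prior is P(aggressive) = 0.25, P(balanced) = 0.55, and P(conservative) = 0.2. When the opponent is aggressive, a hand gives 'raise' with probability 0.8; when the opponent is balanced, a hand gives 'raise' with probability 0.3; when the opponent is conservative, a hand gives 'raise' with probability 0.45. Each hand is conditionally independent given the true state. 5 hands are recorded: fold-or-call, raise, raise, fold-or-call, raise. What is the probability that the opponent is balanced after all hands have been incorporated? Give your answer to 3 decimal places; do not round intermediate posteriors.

After 'fold-or-call': normaliser = 0.2·0.2500 + 0.7·0.5500 + 0.55·0.2000; P(aggressive) ≈ 0.0917, P(balanced) ≈ 0.7064, P(conservative) ≈ 0.2018
After 'raise': normaliser = 0.8·0.0917 + 0.3·0.7064 + 0.45·0.2018; P(aggressive) ≈ 0.1951, P(balanced) ≈ 0.5634, P(conservative) ≈ 0.2415
After 'raise': normaliser = 0.8·0.1951 + 0.3·0.5634 + 0.45·0.2415; P(aggressive) ≈ 0.3599, P(balanced) ≈ 0.3897, P(conservative) ≈ 0.2505
After 'fold-or-call': normaliser = 0.2·0.3599 + 0.7·0.3897 + 0.55·0.2505; P(aggressive) ≈ 0.1492, P(balanced) ≈ 0.5653, P(conservative) ≈ 0.2855
After 'raise': normaliser = 0.8·0.1492 + 0.3·0.5653 + 0.45·0.2855; P(aggressive) ≈ 0.2859, P(balanced) ≈ 0.4063, P(conservative) ≈ 0.3078

0.406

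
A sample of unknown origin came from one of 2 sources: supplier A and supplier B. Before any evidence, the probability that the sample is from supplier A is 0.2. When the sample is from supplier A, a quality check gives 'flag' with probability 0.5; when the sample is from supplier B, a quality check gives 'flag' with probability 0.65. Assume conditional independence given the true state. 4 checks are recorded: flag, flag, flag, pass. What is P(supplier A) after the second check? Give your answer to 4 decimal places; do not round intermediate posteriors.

0.1289

Each posterior becomes the prior for the next update.
After 'flag': P(supplier A) = 0.5·0.2000 / (0.5·0.2000 + 0.65·0.8000) ≈ 0.1613
After 'flag': P(supplier A) = 0.5·0.1613 / (0.5·0.1613 + 0.65·0.8387) ≈ 0.1289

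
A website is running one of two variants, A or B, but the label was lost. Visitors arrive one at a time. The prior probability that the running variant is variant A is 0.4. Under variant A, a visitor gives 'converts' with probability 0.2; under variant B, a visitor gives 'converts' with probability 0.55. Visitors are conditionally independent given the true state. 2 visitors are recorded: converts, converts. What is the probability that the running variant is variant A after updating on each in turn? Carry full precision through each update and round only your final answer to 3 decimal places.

After 'converts': P(A) = 0.2·0.4000 / (0.2·0.4000 + 0.55·0.6000) ≈ 0.1951
After 'converts': P(A) = 0.2·0.1951 / (0.2·0.1951 + 0.55·0.8049) ≈ 0.0810

0.081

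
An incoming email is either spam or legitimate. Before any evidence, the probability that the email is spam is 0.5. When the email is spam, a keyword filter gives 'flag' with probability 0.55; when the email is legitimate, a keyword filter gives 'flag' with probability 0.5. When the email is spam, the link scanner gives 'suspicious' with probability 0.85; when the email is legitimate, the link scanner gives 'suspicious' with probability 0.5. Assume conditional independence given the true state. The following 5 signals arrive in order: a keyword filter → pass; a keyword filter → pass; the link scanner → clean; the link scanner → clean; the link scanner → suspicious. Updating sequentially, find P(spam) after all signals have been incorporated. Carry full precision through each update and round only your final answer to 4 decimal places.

0.1103

After a keyword filter='pass': P(spam) = 0.45·0.5000 / (0.45·0.5000 + 0.5·0.5000) ≈ 0.4737
After a keyword filter='pass': P(spam) = 0.45·0.4737 / (0.45·0.4737 + 0.5·0.5263) ≈ 0.4475
After the link scanner='clean': P(spam) = 0.15·0.4475 / (0.15·0.4475 + 0.5·0.5525) ≈ 0.1955
After the link scanner='clean': P(spam) = 0.15·0.1955 / (0.15·0.1955 + 0.5·0.8045) ≈ 0.0679
After the link scanner='suspicious': P(spam) = 0.85·0.0679 / (0.85·0.0679 + 0.5·0.9321) ≈ 0.1103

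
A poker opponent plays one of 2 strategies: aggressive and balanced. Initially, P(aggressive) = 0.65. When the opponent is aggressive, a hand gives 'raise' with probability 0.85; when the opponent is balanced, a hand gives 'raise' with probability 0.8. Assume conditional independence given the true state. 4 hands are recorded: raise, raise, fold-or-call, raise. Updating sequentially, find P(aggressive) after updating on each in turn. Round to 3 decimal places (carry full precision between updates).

Apply Bayes' rule sequentially, carrying P(aggressive) forward.
After 'raise': P(aggressive) = 0.85·0.6500 / (0.85·0.6500 + 0.8·0.3500) ≈ 0.6637
After 'raise': P(aggressive) = 0.85·0.6637 / (0.85·0.6637 + 0.8·0.3363) ≈ 0.6771
After 'fold-or-call': P(aggressive) = 0.15·0.6771 / (0.15·0.6771 + 0.2·0.3229) ≈ 0.6113
After 'raise': P(aggressive) = 0.85·0.6113 / (0.85·0.6113 + 0.8·0.3887) ≈ 0.6256

0.626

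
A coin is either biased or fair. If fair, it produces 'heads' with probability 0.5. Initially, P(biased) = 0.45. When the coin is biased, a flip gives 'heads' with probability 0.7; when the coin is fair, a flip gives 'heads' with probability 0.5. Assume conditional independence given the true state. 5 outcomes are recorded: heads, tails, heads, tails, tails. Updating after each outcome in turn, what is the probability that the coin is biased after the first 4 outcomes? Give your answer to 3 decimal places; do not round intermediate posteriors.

Apply Bayes' rule sequentially, carrying P(biased) forward.
After 'heads': P(biased) = 0.7·0.4500 / (0.7·0.4500 + 0.5·0.5500) ≈ 0.5339
After 'tails': P(biased) = 0.3·0.5339 / (0.3·0.5339 + 0.5·0.4661) ≈ 0.4073
After 'heads': P(biased) = 0.7·0.4073 / (0.7·0.4073 + 0.5·0.5927) ≈ 0.4904
After 'tails': P(biased) = 0.3·0.4904 / (0.3·0.4904 + 0.5·0.5096) ≈ 0.3660

0.366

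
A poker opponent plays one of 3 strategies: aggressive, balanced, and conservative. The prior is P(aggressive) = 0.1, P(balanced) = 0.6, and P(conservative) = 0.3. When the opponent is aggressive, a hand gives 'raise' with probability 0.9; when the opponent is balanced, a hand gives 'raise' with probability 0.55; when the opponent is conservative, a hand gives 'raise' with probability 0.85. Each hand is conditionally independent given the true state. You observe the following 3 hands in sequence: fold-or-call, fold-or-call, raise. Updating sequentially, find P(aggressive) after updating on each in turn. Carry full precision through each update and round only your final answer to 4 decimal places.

After 'fold-or-call': normaliser = 0.1·0.1000 + 0.45·0.6000 + 0.15·0.3000; P(aggressive) ≈ 0.0308, P(balanced) ≈ 0.8308, P(conservative) ≈ 0.1385
After 'fold-or-call': normaliser = 0.1·0.0308 + 0.45·0.8308 + 0.15·0.1385; P(aggressive) ≈ 0.0077, P(balanced) ≈ 0.9400, P(conservative) ≈ 0.0522
After 'raise': normaliser = 0.9·0.0077 + 0.55·0.9400 + 0.85·0.0522; P(aggressive) ≈ 0.0123, P(balanced) ≈ 0.9096, P(conservative) ≈ 0.0781

0.0123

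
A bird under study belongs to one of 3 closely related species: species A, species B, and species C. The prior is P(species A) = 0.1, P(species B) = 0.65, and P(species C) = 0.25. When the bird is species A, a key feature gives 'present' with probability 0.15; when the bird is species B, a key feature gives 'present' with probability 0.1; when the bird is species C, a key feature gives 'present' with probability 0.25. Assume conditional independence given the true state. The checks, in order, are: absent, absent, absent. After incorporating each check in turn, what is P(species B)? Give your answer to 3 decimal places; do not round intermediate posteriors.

Apply Bayes' rule sequentially, carrying P(species B) forward.
After 'absent': normaliser = 0.85·0.1000 + 0.9·0.6500 + 0.75·0.2500; P(species A) ≈ 0.0991, P(species B) ≈ 0.6822, P(species C) ≈ 0.2187
After 'absent': normaliser = 0.85·0.0991 + 0.9·0.6822 + 0.75·0.2187; P(species A) ≈ 0.0977, P(species B) ≈ 0.7121, P(species C) ≈ 0.1902
After 'absent': normaliser = 0.85·0.0977 + 0.9·0.7121 + 0.75·0.1902; P(species A) ≈ 0.0958, P(species B) ≈ 0.7395, P(species C) ≈ 0.1646

0.740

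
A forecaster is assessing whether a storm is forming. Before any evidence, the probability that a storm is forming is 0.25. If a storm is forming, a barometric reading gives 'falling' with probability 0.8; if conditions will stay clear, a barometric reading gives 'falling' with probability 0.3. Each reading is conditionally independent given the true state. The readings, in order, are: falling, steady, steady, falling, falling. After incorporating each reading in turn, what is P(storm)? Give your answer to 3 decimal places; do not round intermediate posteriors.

After 'falling': P(storm) = 0.8·0.2500 / (0.8·0.2500 + 0.3·0.7500) ≈ 0.4706
After 'steady': P(storm) = 0.2·0.4706 / (0.2·0.4706 + 0.7·0.5294) ≈ 0.2025
After 'steady': P(storm) = 0.2·0.2025 / (0.2·0.2025 + 0.7·0.7975) ≈ 0.0677
After 'falling': P(storm) = 0.8·0.0677 / (0.8·0.0677 + 0.3·0.9323) ≈ 0.1621
After 'falling': P(storm) = 0.8·0.1621 / (0.8·0.1621 + 0.3·0.8379) ≈ 0.3404

0.340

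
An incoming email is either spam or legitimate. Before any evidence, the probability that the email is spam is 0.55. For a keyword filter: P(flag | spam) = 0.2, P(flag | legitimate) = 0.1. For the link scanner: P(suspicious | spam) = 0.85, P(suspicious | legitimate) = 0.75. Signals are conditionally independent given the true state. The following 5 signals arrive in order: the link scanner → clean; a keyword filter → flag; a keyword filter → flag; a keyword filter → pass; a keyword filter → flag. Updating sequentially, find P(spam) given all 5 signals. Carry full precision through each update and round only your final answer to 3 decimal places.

0.839

After the link scanner='clean': P(spam) = 0.15·0.5500 / (0.15·0.5500 + 0.25·0.4500) ≈ 0.4231
After a keyword filter='flag': P(spam) = 0.2·0.4231 / (0.2·0.4231 + 0.1·0.5769) ≈ 0.5946
After a keyword filter='flag': P(spam) = 0.2·0.5946 / (0.2·0.5946 + 0.1·0.4054) ≈ 0.7458
After a keyword filter='pass': P(spam) = 0.8·0.7458 / (0.8·0.7458 + 0.9·0.2542) ≈ 0.7228
After a keyword filter='flag': P(spam) = 0.2·0.7228 / (0.2·0.7228 + 0.1·0.2772) ≈ 0.8391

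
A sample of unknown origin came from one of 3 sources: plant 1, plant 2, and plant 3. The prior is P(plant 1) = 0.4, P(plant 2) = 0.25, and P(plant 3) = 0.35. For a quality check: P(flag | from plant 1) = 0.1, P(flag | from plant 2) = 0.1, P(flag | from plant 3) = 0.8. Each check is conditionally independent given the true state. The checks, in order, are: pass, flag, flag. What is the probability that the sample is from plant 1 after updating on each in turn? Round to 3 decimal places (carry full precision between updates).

0.071

After 'pass': normaliser = 0.9·0.4000 + 0.9·0.2500 + 0.2·0.3500; P(plant 1) ≈ 0.5496, P(plant 2) ≈ 0.3435, P(plant 3) ≈ 0.1069
After 'flag': normaliser = 0.1·0.5496 + 0.1·0.3435 + 0.8·0.1069; P(plant 1) ≈ 0.3144, P(plant 2) ≈ 0.1965, P(plant 3) ≈ 0.4891
After 'flag': normaliser = 0.1·0.3144 + 0.1·0.1965 + 0.8·0.4891; P(plant 1) ≈ 0.0711, P(plant 2) ≈ 0.0444, P(plant 3) ≈ 0.8845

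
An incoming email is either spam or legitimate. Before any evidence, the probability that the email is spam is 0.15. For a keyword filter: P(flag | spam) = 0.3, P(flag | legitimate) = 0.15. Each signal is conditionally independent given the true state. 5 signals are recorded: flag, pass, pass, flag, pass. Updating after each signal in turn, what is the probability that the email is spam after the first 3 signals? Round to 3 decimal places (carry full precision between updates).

0.193

Each posterior becomes the prior for the next update.
After 'flag': P(spam) = 0.3·0.1500 / (0.3·0.1500 + 0.15·0.8500) ≈ 0.2609
After 'pass': P(spam) = 0.7·0.2609 / (0.7·0.2609 + 0.85·0.7391) ≈ 0.2252
After 'pass': P(spam) = 0.7·0.2252 / (0.7·0.2252 + 0.85·0.7748) ≈ 0.1931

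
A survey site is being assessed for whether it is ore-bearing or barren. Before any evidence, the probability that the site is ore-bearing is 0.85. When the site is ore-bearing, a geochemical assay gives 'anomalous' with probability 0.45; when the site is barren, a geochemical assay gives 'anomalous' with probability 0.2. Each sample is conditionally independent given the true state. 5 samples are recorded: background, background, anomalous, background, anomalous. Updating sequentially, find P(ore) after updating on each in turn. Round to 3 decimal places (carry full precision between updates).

After 'background': P(ore) = 0.55·0.8500 / (0.55·0.8500 + 0.8·0.1500) ≈ 0.7957
After 'background': P(ore) = 0.55·0.7957 / (0.55·0.7957 + 0.8·0.2043) ≈ 0.7281
After 'anomalous': P(ore) = 0.45·0.7281 / (0.45·0.7281 + 0.2·0.2719) ≈ 0.8577
After 'background': P(ore) = 0.55·0.8577 / (0.55·0.8577 + 0.8·0.1423) ≈ 0.8056
After 'anomalous': P(ore) = 0.45·0.8056 / (0.45·0.8056 + 0.2·0.1944) ≈ 0.9031

0.903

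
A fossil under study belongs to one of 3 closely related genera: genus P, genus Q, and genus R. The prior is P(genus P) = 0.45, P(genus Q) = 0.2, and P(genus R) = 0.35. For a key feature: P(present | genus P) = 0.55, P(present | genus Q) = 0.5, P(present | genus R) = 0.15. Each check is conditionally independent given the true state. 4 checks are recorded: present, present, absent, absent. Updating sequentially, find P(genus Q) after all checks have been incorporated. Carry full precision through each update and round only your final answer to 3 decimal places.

0.273

After 'present': normaliser = 0.55·0.4500 + 0.5·0.2000 + 0.15·0.3500; P(genus P) ≈ 0.6188, P(genus Q) ≈ 0.2500, P(genus R) ≈ 0.1313
After 'present': normaliser = 0.55·0.6188 + 0.5·0.2500 + 0.15·0.1313; P(genus P) ≈ 0.7017, P(genus Q) ≈ 0.2577, P(genus R) ≈ 0.0406
After 'absent': normaliser = 0.45·0.7017 + 0.5·0.2577 + 0.85·0.0406; P(genus P) ≈ 0.6590, P(genus Q) ≈ 0.2690, P(genus R) ≈ 0.0720
After 'absent': normaliser = 0.45·0.6590 + 0.5·0.2690 + 0.85·0.0720; P(genus P) ≈ 0.6025, P(genus Q) ≈ 0.2732, P(genus R) ≈ 0.1244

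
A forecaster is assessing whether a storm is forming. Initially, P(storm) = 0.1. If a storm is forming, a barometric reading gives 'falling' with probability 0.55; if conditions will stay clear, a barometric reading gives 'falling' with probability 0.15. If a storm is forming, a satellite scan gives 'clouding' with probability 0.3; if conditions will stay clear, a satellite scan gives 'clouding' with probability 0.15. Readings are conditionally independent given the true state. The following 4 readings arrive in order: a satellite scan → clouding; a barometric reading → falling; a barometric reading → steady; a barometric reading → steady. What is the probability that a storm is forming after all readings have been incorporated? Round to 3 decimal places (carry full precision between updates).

After a satellite scan='clouding': P(storm) = 0.3·0.1000 / (0.3·0.1000 + 0.15·0.9000) ≈ 0.1818
After a barometric reading='falling': P(storm) = 0.55·0.1818 / (0.55·0.1818 + 0.15·0.8182) ≈ 0.4490
After a barometric reading='steady': P(storm) = 0.45·0.4490 / (0.45·0.4490 + 0.85·0.5510) ≈ 0.3014
After a barometric reading='steady': P(storm) = 0.45·0.3014 / (0.45·0.3014 + 0.85·0.6986) ≈ 0.1859

0.186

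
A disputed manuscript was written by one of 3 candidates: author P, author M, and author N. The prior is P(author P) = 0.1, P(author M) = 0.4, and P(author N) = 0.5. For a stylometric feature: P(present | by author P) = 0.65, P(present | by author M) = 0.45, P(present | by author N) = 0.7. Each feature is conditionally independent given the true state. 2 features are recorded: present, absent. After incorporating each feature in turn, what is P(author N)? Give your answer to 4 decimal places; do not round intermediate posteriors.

0.4631

Apply Bayes' rule sequentially, carrying P(author N) forward.
After 'present': normaliser = 0.65·0.1000 + 0.45·0.4000 + 0.7·0.5000; P(author P) ≈ 0.1092, P(author M) ≈ 0.3025, P(author N) ≈ 0.5882
After 'absent': normaliser = 0.35·0.1092 + 0.55·0.3025 + 0.3·0.5882; P(author P) ≈ 0.1003, P(author M) ≈ 0.4366, P(author N) ≈ 0.4631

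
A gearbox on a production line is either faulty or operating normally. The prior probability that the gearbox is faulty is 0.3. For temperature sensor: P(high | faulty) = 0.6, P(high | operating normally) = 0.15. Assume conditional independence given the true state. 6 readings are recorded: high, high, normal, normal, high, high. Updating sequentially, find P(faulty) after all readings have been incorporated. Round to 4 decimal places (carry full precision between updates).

After 'high': P(faulty) = 0.6·0.3000 / (0.6·0.3000 + 0.15·0.7000) ≈ 0.6316
After 'high': P(faulty) = 0.6·0.6316 / (0.6·0.6316 + 0.15·0.3684) ≈ 0.8727
After 'normal': P(faulty) = 0.4·0.8727 / (0.4·0.8727 + 0.85·0.1273) ≈ 0.7634
After 'normal': P(faulty) = 0.4·0.7634 / (0.4·0.7634 + 0.85·0.2366) ≈ 0.6029
After 'high': P(faulty) = 0.6·0.6029 / (0.6·0.6029 + 0.15·0.3971) ≈ 0.8586
After 'high': P(faulty) = 0.6·0.8586 / (0.6·0.8586 + 0.15·0.1414) ≈ 0.9605

0.9605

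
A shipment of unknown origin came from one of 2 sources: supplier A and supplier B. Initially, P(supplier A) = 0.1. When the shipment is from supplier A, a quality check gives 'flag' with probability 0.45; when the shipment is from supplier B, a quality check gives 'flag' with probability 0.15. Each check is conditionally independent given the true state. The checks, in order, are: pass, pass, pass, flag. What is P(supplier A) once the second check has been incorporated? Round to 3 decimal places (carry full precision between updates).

After 'pass': P(supplier A) = 0.55·0.1000 / (0.55·0.1000 + 0.85·0.9000) ≈ 0.0671
After 'pass': P(supplier A) = 0.55·0.0671 / (0.55·0.0671 + 0.85·0.9329) ≈ 0.0445

0.044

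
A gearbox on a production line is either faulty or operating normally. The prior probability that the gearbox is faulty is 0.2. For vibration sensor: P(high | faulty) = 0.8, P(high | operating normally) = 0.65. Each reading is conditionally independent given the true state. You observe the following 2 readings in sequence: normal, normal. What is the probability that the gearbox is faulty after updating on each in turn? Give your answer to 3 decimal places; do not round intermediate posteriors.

0.075

After 'normal': P(faulty) = 0.2·0.2000 / (0.2·0.2000 + 0.35·0.8000) ≈ 0.1250
After 'normal': P(faulty) = 0.2·0.1250 / (0.2·0.1250 + 0.35·0.8750) ≈ 0.0755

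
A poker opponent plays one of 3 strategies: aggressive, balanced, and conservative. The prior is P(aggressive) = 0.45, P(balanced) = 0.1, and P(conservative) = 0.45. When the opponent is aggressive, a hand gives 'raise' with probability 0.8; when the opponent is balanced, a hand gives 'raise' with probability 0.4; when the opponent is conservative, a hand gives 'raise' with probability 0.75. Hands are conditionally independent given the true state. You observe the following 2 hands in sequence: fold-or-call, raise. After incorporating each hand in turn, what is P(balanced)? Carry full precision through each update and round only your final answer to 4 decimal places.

0.1331

Each posterior becomes the prior for the next update.
After 'fold-or-call': normaliser = 0.2·0.4500 + 0.6·0.1000 + 0.25·0.4500; P(aggressive) ≈ 0.3429, P(balanced) ≈ 0.2286, P(conservative) ≈ 0.4286
After 'raise': normaliser = 0.8·0.3429 + 0.4·0.2286 + 0.75·0.4286; P(aggressive) ≈ 0.3992, P(balanced) ≈ 0.1331, P(conservative) ≈ 0.4678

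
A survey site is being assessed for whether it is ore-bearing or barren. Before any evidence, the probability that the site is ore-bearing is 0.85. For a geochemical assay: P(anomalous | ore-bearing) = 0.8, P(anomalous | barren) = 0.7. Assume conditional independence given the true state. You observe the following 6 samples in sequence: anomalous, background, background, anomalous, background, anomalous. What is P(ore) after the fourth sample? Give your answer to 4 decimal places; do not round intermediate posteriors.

After 'anomalous': P(ore) = 0.8·0.8500 / (0.8·0.8500 + 0.7·0.1500) ≈ 0.8662
After 'background': P(ore) = 0.2·0.8662 / (0.2·0.8662 + 0.3·0.1338) ≈ 0.8119
After 'background': P(ore) = 0.2·0.8119 / (0.2·0.8119 + 0.3·0.1881) ≈ 0.7422
After 'anomalous': P(ore) = 0.8·0.7422 / (0.8·0.7422 + 0.7·0.2578) ≈ 0.7669

0.7669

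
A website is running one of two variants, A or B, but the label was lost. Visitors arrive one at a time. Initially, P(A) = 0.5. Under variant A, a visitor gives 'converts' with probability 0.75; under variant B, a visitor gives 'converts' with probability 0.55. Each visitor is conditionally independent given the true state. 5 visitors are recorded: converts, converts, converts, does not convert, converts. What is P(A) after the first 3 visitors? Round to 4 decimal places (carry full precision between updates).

Apply Bayes' rule sequentially, carrying P(A) forward.
After 'converts': P(A) = 0.75·0.5000 / (0.75·0.5000 + 0.55·0.5000) ≈ 0.5769
After 'converts': P(A) = 0.75·0.5769 / (0.75·0.5769 + 0.55·0.4231) ≈ 0.6503
After 'converts': P(A) = 0.75·0.6503 / (0.75·0.6503 + 0.55·0.3497) ≈ 0.7172

0.7172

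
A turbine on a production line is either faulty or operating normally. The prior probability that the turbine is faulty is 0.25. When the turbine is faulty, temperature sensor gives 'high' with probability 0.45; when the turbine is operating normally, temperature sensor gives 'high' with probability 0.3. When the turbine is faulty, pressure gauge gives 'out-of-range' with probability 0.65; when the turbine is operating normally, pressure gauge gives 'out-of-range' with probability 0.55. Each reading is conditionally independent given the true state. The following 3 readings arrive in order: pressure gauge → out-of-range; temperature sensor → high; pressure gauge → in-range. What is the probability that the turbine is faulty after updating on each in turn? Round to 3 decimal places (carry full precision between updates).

0.315

Apply Bayes' rule sequentially, carrying P(faulty) forward.
After pressure gauge='out-of-range': P(faulty) = 0.65·0.2500 / (0.65·0.2500 + 0.55·0.7500) ≈ 0.2826
After temperature sensor='high': P(faulty) = 0.45·0.2826 / (0.45·0.2826 + 0.3·0.7174) ≈ 0.3714
After pressure gauge='in-range': P(faulty) = 0.35·0.3714 / (0.35·0.3714 + 0.45·0.6286) ≈ 0.3149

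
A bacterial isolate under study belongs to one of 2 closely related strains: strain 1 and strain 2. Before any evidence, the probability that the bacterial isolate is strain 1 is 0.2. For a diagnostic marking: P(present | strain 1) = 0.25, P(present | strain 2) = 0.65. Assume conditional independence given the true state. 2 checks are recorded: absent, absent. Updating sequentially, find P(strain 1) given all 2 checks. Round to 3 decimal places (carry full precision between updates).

Each posterior becomes the prior for the next update.
After 'absent': P(strain 1) = 0.75·0.2000 / (0.75·0.2000 + 0.35·0.8000) ≈ 0.3488
After 'absent': P(strain 1) = 0.75·0.3488 / (0.75·0.3488 + 0.35·0.6512) ≈ 0.5344

0.534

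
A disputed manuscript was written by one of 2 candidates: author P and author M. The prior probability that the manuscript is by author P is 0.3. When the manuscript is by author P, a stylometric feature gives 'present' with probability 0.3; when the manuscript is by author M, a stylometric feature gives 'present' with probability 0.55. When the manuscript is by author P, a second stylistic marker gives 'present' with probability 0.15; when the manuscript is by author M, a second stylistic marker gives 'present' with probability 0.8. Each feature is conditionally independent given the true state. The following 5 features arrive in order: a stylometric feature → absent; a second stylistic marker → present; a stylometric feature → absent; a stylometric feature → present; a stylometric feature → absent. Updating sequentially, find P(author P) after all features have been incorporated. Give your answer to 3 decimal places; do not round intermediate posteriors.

0.142

After a stylometric feature='absent': P(author P) = 0.7·0.3000 / (0.7·0.3000 + 0.45·0.7000) ≈ 0.4000
After a second stylistic marker='present': P(author P) = 0.15·0.4000 / (0.15·0.4000 + 0.8·0.6000) ≈ 0.1111
After a stylometric feature='absent': P(author P) = 0.7·0.1111 / (0.7·0.1111 + 0.45·0.8889) ≈ 0.1628
After a stylometric feature='present': P(author P) = 0.3·0.1628 / (0.3·0.1628 + 0.55·0.8372) ≈ 0.0959
After a stylometric feature='absent': P(author P) = 0.7·0.0959 / (0.7·0.0959 + 0.45·0.9041) ≈ 0.1416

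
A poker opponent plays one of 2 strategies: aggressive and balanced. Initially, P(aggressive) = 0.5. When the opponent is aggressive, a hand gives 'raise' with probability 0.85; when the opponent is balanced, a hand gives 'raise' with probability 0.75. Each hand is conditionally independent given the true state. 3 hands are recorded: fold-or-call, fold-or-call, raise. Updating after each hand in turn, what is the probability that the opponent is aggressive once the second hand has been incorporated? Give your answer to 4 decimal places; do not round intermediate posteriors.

After 'fold-or-call': P(aggressive) = 0.15·0.5000 / (0.15·0.5000 + 0.25·0.5000) ≈ 0.3750
After 'fold-or-call': P(aggressive) = 0.15·0.3750 / (0.15·0.3750 + 0.25·0.6250) ≈ 0.2647

0.2647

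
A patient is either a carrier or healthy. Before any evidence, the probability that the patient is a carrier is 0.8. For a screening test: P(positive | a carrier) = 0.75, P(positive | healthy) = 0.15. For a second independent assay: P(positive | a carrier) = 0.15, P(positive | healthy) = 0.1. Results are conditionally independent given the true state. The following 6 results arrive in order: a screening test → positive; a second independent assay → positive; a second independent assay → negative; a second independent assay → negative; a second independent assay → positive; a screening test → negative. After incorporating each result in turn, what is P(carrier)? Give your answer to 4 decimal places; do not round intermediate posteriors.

After a screening test='positive': P(carrier) = 0.75·0.8000 / (0.75·0.8000 + 0.15·0.2000) ≈ 0.9524
After a second independent assay='positive': P(carrier) = 0.15·0.9524 / (0.15·0.9524 + 0.1·0.0476) ≈ 0.9677
After a second independent assay='negative': P(carrier) = 0.85·0.9677 / (0.85·0.9677 + 0.9·0.0323) ≈ 0.9659
After a second independent assay='negative': P(carrier) = 0.85·0.9659 / (0.85·0.9659 + 0.9·0.0341) ≈ 0.9640
After a second independent assay='positive': P(carrier) = 0.15·0.9640 / (0.15·0.9640 + 0.1·0.0360) ≈ 0.9757
After a screening test='negative': P(carrier) = 0.25·0.9757 / (0.25·0.9757 + 0.85·0.0243) ≈ 0.9219

0.9219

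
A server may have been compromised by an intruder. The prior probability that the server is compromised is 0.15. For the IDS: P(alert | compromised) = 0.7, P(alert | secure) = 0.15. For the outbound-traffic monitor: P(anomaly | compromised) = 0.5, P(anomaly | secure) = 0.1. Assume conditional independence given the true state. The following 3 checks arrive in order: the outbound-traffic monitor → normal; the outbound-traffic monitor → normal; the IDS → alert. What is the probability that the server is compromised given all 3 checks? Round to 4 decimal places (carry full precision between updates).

0.2027

After the outbound-traffic monitor='normal': P(compromised) = 0.5·0.1500 / (0.5·0.1500 + 0.9·0.8500) ≈ 0.0893
After the outbound-traffic monitor='normal': P(compromised) = 0.5·0.0893 / (0.5·0.0893 + 0.9·0.9107) ≈ 0.0517
After the IDS='alert': P(compromised) = 0.7·0.0517 / (0.7·0.0517 + 0.15·0.9483) ≈ 0.2027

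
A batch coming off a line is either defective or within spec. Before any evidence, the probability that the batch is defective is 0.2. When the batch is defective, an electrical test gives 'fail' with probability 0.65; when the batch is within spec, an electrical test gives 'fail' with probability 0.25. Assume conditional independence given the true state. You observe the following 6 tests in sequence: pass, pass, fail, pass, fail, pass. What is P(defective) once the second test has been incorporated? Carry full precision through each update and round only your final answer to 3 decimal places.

After 'pass': P(defective) = 0.35·0.2000 / (0.35·0.2000 + 0.75·0.8000) ≈ 0.1045
After 'pass': P(defective) = 0.35·0.1045 / (0.35·0.1045 + 0.75·0.8955) ≈ 0.0516

0.052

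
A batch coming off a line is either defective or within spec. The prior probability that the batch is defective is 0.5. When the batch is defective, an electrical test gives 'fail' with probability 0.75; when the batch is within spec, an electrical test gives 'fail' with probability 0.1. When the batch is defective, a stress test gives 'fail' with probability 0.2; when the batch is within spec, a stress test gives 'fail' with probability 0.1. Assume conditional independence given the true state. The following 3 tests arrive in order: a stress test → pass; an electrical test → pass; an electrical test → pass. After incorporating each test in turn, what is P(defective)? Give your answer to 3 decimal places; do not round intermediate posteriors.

Apply Bayes' rule sequentially, carrying P(defective) forward.
After a stress test='pass': P(defective) = 0.8·0.5000 / (0.8·0.5000 + 0.9·0.5000) ≈ 0.4706
After an electrical test='pass': P(defective) = 0.25·0.4706 / (0.25·0.4706 + 0.9·0.5294) ≈ 0.1980
After an electrical test='pass': P(defective) = 0.25·0.1980 / (0.25·0.1980 + 0.9·0.8020) ≈ 0.0642

0.064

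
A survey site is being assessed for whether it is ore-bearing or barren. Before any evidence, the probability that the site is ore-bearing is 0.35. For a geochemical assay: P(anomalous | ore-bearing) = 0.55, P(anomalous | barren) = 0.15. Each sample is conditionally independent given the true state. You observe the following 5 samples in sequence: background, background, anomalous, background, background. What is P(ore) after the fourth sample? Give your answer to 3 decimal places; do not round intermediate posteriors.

0.227

Each posterior becomes the prior for the next update.
After 'background': P(ore) = 0.45·0.3500 / (0.45·0.3500 + 0.85·0.6500) ≈ 0.2218
After 'background': P(ore) = 0.45·0.2218 / (0.45·0.2218 + 0.85·0.7782) ≈ 0.1311
After 'anomalous': P(ore) = 0.55·0.1311 / (0.55·0.1311 + 0.15·0.8689) ≈ 0.3562
After 'background': P(ore) = 0.45·0.3562 / (0.45·0.3562 + 0.85·0.6438) ≈ 0.2266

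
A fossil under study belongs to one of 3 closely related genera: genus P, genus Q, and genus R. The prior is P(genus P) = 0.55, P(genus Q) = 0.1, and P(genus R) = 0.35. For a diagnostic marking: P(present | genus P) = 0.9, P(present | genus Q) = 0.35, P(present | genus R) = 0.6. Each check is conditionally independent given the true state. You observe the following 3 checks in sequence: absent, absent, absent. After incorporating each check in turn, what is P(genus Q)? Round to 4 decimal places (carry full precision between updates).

0.5448

After 'absent': normaliser = 0.1·0.5500 + 0.65·0.1000 + 0.4·0.3500; P(genus P) ≈ 0.2115, P(genus Q) ≈ 0.2500, P(genus R) ≈ 0.5385
After 'absent': normaliser = 0.1·0.2115 + 0.65·0.2500 + 0.4·0.5385; P(genus P) ≈ 0.0530, P(genus Q) ≈ 0.4072, P(genus R) ≈ 0.5398
After 'absent': normaliser = 0.1·0.0530 + 0.65·0.4072 + 0.4·0.5398; P(genus P) ≈ 0.0109, P(genus Q) ≈ 0.5448, P(genus R) ≈ 0.4443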